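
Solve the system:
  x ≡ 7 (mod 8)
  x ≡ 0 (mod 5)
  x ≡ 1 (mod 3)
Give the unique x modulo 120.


Moduli 8, 5, 3 are pairwise coprime; by CRT there is a unique solution modulo M = 8 · 5 · 3 = 120.
Solve pairwise, accumulating the modulus:
  Start with x ≡ 7 (mod 8).
  Combine with x ≡ 0 (mod 5): since gcd(8, 5) = 1, we get a unique residue mod 40.
    Write x = 7 + 8·t and substitute into x ≡ 0 (mod 5): 8·t ≡ 0 − 7 = -7 (mod 5).
    Reduce coefficients mod 5: 3·t ≡ 3 (mod 5).
    The inverse of 3 mod 5 is 2 (since 3·2 = 6 = 1·5 + 1), so t ≡ 2·3 = 6 ≡ 1 (mod 5).
    Then x = 7 + 8·1 = 15, valid modulo lcm(8, 5) = 40: x ≡ 15 (mod 40).
  Combine with x ≡ 1 (mod 3): since gcd(40, 3) = 1, we get a unique residue mod 120.
    Write x = 15 + 40·t and substitute into x ≡ 1 (mod 3): 40·t ≡ 1 − 15 = -14 (mod 3).
    Reduce coefficients mod 3: 1·t ≡ 1 (mod 3).
    So t ≡ 1 (mod 3).
    Then x = 15 + 40·1 = 55, valid modulo lcm(40, 3) = 120: x ≡ 55 (mod 120).
Verify: 55 mod 8 = 7 ✓, 55 mod 5 = 0 ✓, 55 mod 3 = 1 ✓.

x ≡ 55 (mod 120).


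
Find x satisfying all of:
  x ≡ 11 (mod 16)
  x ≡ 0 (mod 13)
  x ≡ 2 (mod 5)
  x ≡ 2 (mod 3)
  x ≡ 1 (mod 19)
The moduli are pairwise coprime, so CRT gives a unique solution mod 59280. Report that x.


Product of moduli M = 16 · 13 · 5 · 3 · 19 = 59280.
Merge one congruence at a time:
  Start: x ≡ 11 (mod 16).
  Combine with x ≡ 0 (mod 13); new modulus lcm = 208.
    Write x = 11 + 16·t and substitute into x ≡ 0 (mod 13): 16·t ≡ 0 − 11 = -11 (mod 13).
    Reduce coefficients mod 13: 3·t ≡ 2 (mod 13).
    The inverse of 3 mod 13 is 9 (since 3·9 = 27 = 2·13 + 1), so t ≡ 9·2 = 18 ≡ 5 (mod 13).
    Then x = 11 + 16·5 = 91, valid modulo lcm(16, 13) = 208: x ≡ 91 (mod 208).
  Combine with x ≡ 2 (mod 5); new modulus lcm = 1040.
    Write x = 91 + 208·t and substitute into x ≡ 2 (mod 5): 208·t ≡ 2 − 91 = -89 (mod 5).
    Reduce coefficients mod 5: 3·t ≡ 1 (mod 5).
    The inverse of 3 mod 5 is 2 (since 3·2 = 6 = 1·5 + 1), so t ≡ 2·1 = 2 ≡ 2 (mod 5).
    Then x = 91 + 208·2 = 507, valid modulo lcm(208, 5) = 1040: x ≡ 507 (mod 1040).
  Combine with x ≡ 2 (mod 3); new modulus lcm = 3120.
    Write x = 507 + 1040·t and substitute into x ≡ 2 (mod 3): 1040·t ≡ 2 − 507 = -505 (mod 3).
    Reduce coefficients mod 3: 2·t ≡ 2 (mod 3).
    The inverse of 2 mod 3 is 2 (since 2·2 = 4 = 1·3 + 1), so t ≡ 2·2 = 4 ≡ 1 (mod 3).
    Then x = 507 + 1040·1 = 1547, valid modulo lcm(1040, 3) = 3120: x ≡ 1547 (mod 3120).
  Combine with x ≡ 1 (mod 19); new modulus lcm = 59280.
    Write x = 1547 + 3120·t and substitute into x ≡ 1 (mod 19): 3120·t ≡ 1 − 1547 = -1546 (mod 19).
    Reduce coefficients mod 19: 4·t ≡ 12 (mod 19).
    The inverse of 4 mod 19 is 5 (since 4·5 = 20 = 1·19 + 1), so t ≡ 5·12 = 60 ≡ 3 (mod 19).
    Then x = 1547 + 3120·3 = 10907, valid modulo lcm(3120, 19) = 59280: x ≡ 10907 (mod 59280).
Verify against each original: 10907 mod 16 = 11, 10907 mod 13 = 0, 10907 mod 5 = 2, 10907 mod 3 = 2, 10907 mod 19 = 1.

x ≡ 10907 (mod 59280).


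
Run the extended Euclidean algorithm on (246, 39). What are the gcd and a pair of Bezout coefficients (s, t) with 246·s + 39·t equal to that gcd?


Euclidean algorithm on (246, 39) — divide until remainder is 0:
  246 = 6 · 39 + 12
  39 = 3 · 12 + 3
  12 = 4 · 3 + 0
gcd(246, 39) = 3.
Track Bezout coefficients alongside the remainders: start with r₀ = 246 = a·1 + b·0 (s = 1, t = 0) and r₁ = 39 = a·0 + b·1 (s = 0, t = 1); each new remainder r_{k+1} = r_{k-1} − q_k·r_k inherits s_{k+1} = s_{k-1} − q_k·s_k, t_{k+1} = t_{k-1} − q_k·t_k, so r_k = a·s_k + b·t_k at every step:
  q = 6: r = 12, s = 1 − 6·0 = 1, t = 0 − 6·1 = -6  (check: 246·1 + 39·(-6) = 12)
  q = 3: r = 3, s = 0 − 3·1 = -3, t = 1 − 3·(-6) = 19  (check: 246·(-3) + 39·19 = 3)
The row with r = 3 (the gcd) gives the Bezout coefficients s = -3, t = 19.
Result: 246 · (-3) + 39 · (19) = 3.

gcd(246, 39) = 3; s = -3, t = 19 (check: 246·(-3) + 39·19 = 3).


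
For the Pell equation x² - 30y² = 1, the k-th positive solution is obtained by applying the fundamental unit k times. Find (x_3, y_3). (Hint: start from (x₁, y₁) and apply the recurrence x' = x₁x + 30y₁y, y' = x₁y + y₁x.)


Step 1: Find the fundamental solution (x₁, y₁) of x² - 30y² = 1.
  Expand √30 as a continued fraction. a₀ = ⌊√30⌋ = 5; iterate m_{k+1} = d_k·a_k − m_k, d_{k+1} = (30 − m_{k+1}²)/d_k, a_{k+1} = ⌊(a₀ + m_{k+1})/d_{k+1}⌋ (starting m₀ = 0, d₀ = 1), with convergents p_k = a_k·p_{k-1} + p_{k-2}, q_k = a_k·q_{k-1} + q_{k-2} (p₋₁ = 1, q₋₁ = 0):
  k = 0: a₀ = 5; p₀/q₀ = 5/1; p₀² − 30·q₀² = 25 − 30 = -5.
  k = 1: m = 5, d = 5, a = ⌊(5 + 5)/5⌋ = 2; p/q = (2·5 + 1)/(2·1 + 0) = 11/2; p² − 30·q² = 121 − 120 = 1.
  The first convergent with p² − 30·q² = 1 gives the fundamental solution (x₁, y₁) = (11, 2).
Step 2: Apply the recurrence (x_{n+1}, y_{n+1}) = (x₁x_n + 30y₁y_n, x₁y_n + y₁x_n) repeatedly.
  From (x_1, y_1) = (11, 2): x_2 = 11·11 + 30·2·2 = 241; y_2 = 11·2 + 2·11 = 44.
  From (x_2, y_2) = (241, 44): x_3 = 11·241 + 30·2·44 = 5291; y_3 = 11·44 + 2·241 = 966.
Step 3: Verify x_3² - 30·y_3² = 27994681 - 27994680 = 1 (should be 1). ✓

(x_1, y_1) = (11, 2); (x_3, y_3) = (5291, 966).


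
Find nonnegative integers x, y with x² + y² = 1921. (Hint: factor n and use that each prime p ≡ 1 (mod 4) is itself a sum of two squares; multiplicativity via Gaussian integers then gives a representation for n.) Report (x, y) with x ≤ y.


Step 1: Factor n = 1921 = 17 · 113.
Step 2: Check the mod-4 condition on each prime factor: 17 ≡ 1 (mod 4), exponent 1; 113 ≡ 1 (mod 4), exponent 1.
All primes ≡ 3 (mod 4) appear to even exponent (or don't appear), so by the two-squares theorem n IS expressible as a sum of two squares.
Step 3: Build a representation. Here n = 17 · 113 is a product of primes ≡ 1 (mod 4). Each prime p ≡ 1 (mod 4) is itself a sum of two squares; find a² by testing p − a² for a perfect square:
  17: 17 − 1² = 16 = 4² ⇒ 17 = 1² + 4².
  113: 113 − 1² = 112, 113 − 2² = 109, 113 − 3² = 104, 113 − 4² = 97, 113 − 5² = 88, 113 − 6² = 77, 113 − 7² = 64 = 8² ⇒ 113 = 7² + 8².
  Combine using the Brahmagupta–Fibonacci identity (a² + b²)(c² + d²) = (ac − bd)² + (ad + bc)² = (ac + bd)² + (ad − bc)²:
  17 · 113 = 1921: from (1² + 4²)(7² + 8²), take (1·7 − 4·8, 1·8 + 4·7) = (7 − 32, 8 + 28) = (-25, 36); dropping signs (only squares matter) gives (25, 36); check 25² + 36² = 625 + 1296 = 1921 ✓.
Step 4: Order so x ≤ y and verify: 25² + 36² = 625 + 1296 = 1921 = n. ✓

n = 1921 = 25² + 36² (one valid representation with x ≤ y).


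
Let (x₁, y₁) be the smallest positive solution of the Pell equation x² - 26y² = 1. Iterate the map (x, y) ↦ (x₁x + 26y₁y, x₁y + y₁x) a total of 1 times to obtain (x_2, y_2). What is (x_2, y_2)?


Step 1: Find the fundamental solution (x₁, y₁) of x² - 26y² = 1.
  Expand √26 as a continued fraction. a₀ = ⌊√26⌋ = 5; iterate m_{k+1} = d_k·a_k − m_k, d_{k+1} = (26 − m_{k+1}²)/d_k, a_{k+1} = ⌊(a₀ + m_{k+1})/d_{k+1}⌋ (starting m₀ = 0, d₀ = 1), with convergents p_k = a_k·p_{k-1} + p_{k-2}, q_k = a_k·q_{k-1} + q_{k-2} (p₋₁ = 1, q₋₁ = 0):
  k = 0: a₀ = 5; p₀/q₀ = 5/1; p₀² − 26·q₀² = 25 − 26 = -1.
  k = 1: m = 5, d = 1, a = ⌊(5 + 5)/1⌋ = 10; p/q = (10·5 + 1)/(10·1 + 0) = 51/10; p² − 26·q² = 2601 − 2600 = 1.
  The first convergent with p² − 26·q² = 1 gives the fundamental solution (x₁, y₁) = (51, 10).
Step 2: Apply the recurrence (x_{n+1}, y_{n+1}) = (x₁x_n + 26y₁y_n, x₁y_n + y₁x_n) repeatedly.
  From (x_1, y_1) = (51, 10): x_2 = 51·51 + 26·10·10 = 5201; y_2 = 51·10 + 10·51 = 1020.
Step 3: Verify x_2² - 26·y_2² = 27050401 - 27050400 = 1 (should be 1). ✓

(x_1, y_1) = (51, 10); (x_2, y_2) = (5201, 1020).


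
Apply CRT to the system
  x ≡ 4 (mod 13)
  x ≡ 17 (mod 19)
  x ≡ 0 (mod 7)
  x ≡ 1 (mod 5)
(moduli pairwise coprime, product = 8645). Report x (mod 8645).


Product of moduli M = 13 · 19 · 7 · 5 = 8645.
Merge one congruence at a time:
  Start: x ≡ 4 (mod 13).
  Combine with x ≡ 17 (mod 19); new modulus lcm = 247.
    Write x = 4 + 13·t and substitute into x ≡ 17 (mod 19): 13·t ≡ 17 − 4 = 13 (mod 19).
    The inverse of 13 mod 19 is 3 (since 13·3 = 39 = 2·19 + 1), so t ≡ 3·13 = 39 ≡ 1 (mod 19).
    Then x = 4 + 13·1 = 17, valid modulo lcm(13, 19) = 247: x ≡ 17 (mod 247).
  Combine with x ≡ 0 (mod 7); new modulus lcm = 1729.
    Write x = 17 + 247·t and substitute into x ≡ 0 (mod 7): 247·t ≡ 0 − 17 = -17 (mod 7).
    Reduce coefficients mod 7: 2·t ≡ 4 (mod 7).
    The inverse of 2 mod 7 is 4 (since 2·4 = 8 = 1·7 + 1), so t ≡ 4·4 = 16 ≡ 2 (mod 7).
    Then x = 17 + 247·2 = 511, valid modulo lcm(247, 7) = 1729: x ≡ 511 (mod 1729).
  Combine with x ≡ 1 (mod 5); new modulus lcm = 8645.
    Write x = 511 + 1729·t and substitute into x ≡ 1 (mod 5): 1729·t ≡ 1 − 511 = -510 (mod 5).
    Reduce coefficients mod 5: 4·t ≡ 0 (mod 5).
    The inverse of 4 mod 5 is 4 (since 4·4 = 16 = 3·5 + 1), so t ≡ 4·0 = 0 ≡ 0 (mod 5).
    Then x = 511 + 1729·0 = 511, valid modulo lcm(1729, 5) = 8645: x ≡ 511 (mod 8645).
Verify against each original: 511 mod 13 = 4, 511 mod 19 = 17, 511 mod 7 = 0, 511 mod 5 = 1.

x ≡ 511 (mod 8645).


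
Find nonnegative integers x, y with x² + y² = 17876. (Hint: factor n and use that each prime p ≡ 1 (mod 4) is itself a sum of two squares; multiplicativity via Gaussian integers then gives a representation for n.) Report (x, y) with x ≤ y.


Step 1: Factor n = 17876 = 2^2 · 41 · 109.
Step 2: Check the mod-4 condition on each prime factor: 2 = 2 (special); 41 ≡ 1 (mod 4), exponent 1; 109 ≡ 1 (mod 4), exponent 1.
All primes ≡ 3 (mod 4) appear to even exponent (or don't appear), so by the two-squares theorem n IS expressible as a sum of two squares.
Step 3: Build a representation. Group n = k² · m with k = 2 and m = 41 · 109 = 4469 (a product of primes ≡ 1 (mod 4)); a representation of m scales to one of n via (k·x)² + (k·y)² = k²(x² + y²). Each prime p ≡ 1 (mod 4) is itself a sum of two squares; find a² by testing p − a² for a perfect square:
  41: 41 − 1² = 40, 41 − 2² = 37, 41 − 3² = 32, 41 − 4² = 25 = 5² ⇒ 41 = 4² + 5².
  109: 109 − 1² = 108, 109 − 2² = 105, 109 − 3² = 100 = 10² ⇒ 109 = 3² + 10².
  Combine using the Brahmagupta–Fibonacci identity (a² + b²)(c² + d²) = (ac − bd)² + (ad + bc)² = (ac + bd)² + (ad − bc)²:
  41 · 109 = 4469: from (4² + 5²)(3² + 10²), take (4·3 − 5·10, 4·10 + 5·3) = (12 − 50, 40 + 15) = (-38, 55); dropping signs (only squares matter) gives (38, 55); check 38² + 55² = 1444 + 3025 = 4469 ✓.
  Scale by k = 2: (2·38, 2·55) = (76, 110).
Step 4: Order so x ≤ y and verify: 76² + 110² = 5776 + 12100 = 17876 = n. ✓

n = 17876 = 76² + 110² (one valid representation with x ≤ y).


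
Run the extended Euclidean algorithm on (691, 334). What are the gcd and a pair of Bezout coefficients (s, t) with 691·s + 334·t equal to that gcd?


Euclidean algorithm on (691, 334) — divide until remainder is 0:
  691 = 2 · 334 + 23
  334 = 14 · 23 + 12
  23 = 1 · 12 + 11
  12 = 1 · 11 + 1
  11 = 11 · 1 + 0
gcd(691, 334) = 1.
Track Bezout coefficients alongside the remainders: start with r₀ = 691 = a·1 + b·0 (s = 1, t = 0) and r₁ = 334 = a·0 + b·1 (s = 0, t = 1); each new remainder r_{k+1} = r_{k-1} − q_k·r_k inherits s_{k+1} = s_{k-1} − q_k·s_k, t_{k+1} = t_{k-1} − q_k·t_k, so r_k = a·s_k + b·t_k at every step:
  q = 2: r = 23, s = 1 − 2·0 = 1, t = 0 − 2·1 = -2  (check: 691·1 + 334·(-2) = 23)
  q = 14: r = 12, s = 0 − 14·1 = -14, t = 1 − 14·(-2) = 29  (check: 691·(-14) + 334·29 = 12)
  q = 1: r = 11, s = 1 − 1·(-14) = 15, t = -2 − 1·29 = -31  (check: 691·15 + 334·(-31) = 11)
  q = 1: r = 1, s = -14 − 1·15 = -29, t = 29 − 1·(-31) = 60  (check: 691·(-29) + 334·60 = 1)
The row with r = 1 (the gcd) gives the Bezout coefficients s = -29, t = 60.
Result: 691 · (-29) + 334 · (60) = 1.

gcd(691, 334) = 1; s = -29, t = 60 (check: 691·(-29) + 334·60 = 1).


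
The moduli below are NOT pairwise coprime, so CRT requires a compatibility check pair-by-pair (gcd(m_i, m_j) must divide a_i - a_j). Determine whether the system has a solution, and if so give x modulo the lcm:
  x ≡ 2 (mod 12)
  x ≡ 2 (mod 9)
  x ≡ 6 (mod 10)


Moduli 12, 9, 10 are not pairwise coprime, so CRT works modulo lcm(m_i) when all pairwise compatibility conditions hold.
Pairwise compatibility: gcd(m_i, m_j) must divide a_i - a_j for every pair.
Merge one congruence at a time:
  Start: x ≡ 2 (mod 12).
  Combine with x ≡ 2 (mod 9): gcd(12, 9) = 3; 2 - 2 = 0, which IS divisible by 3, so compatible.
    Write x = 2 + 12·t and substitute into x ≡ 2 (mod 9): 12·t ≡ 2 − 2 = 0 (mod 9).
    Divide the congruence (and modulus) by g = 3: 4·t ≡ 0 (mod 3).
    Reduce coefficients mod 3: 1·t ≡ 0 (mod 3).
    So t ≡ 0 (mod 3).
    Then x = 2 + 12·0 = 2, valid modulo lcm(12, 9) = 36: x ≡ 2 (mod 36).
  Combine with x ≡ 6 (mod 10): gcd(36, 10) = 2; 6 - 2 = 4, which IS divisible by 2, so compatible.
    Write x = 2 + 36·t and substitute into x ≡ 6 (mod 10): 36·t ≡ 6 − 2 = 4 (mod 10).
    Divide the congruence (and modulus) by g = 2: 18·t ≡ 2 (mod 5).
    Reduce coefficients mod 5: 3·t ≡ 2 (mod 5).
    The inverse of 3 mod 5 is 2 (since 3·2 = 6 = 1·5 + 1), so t ≡ 2·2 = 4 ≡ 4 (mod 5).
    Then x = 2 + 36·4 = 146, valid modulo lcm(36, 10) = 180: x ≡ 146 (mod 180).
Verify: 146 mod 12 = 2, 146 mod 9 = 2, 146 mod 10 = 6.

x ≡ 146 (mod 180).


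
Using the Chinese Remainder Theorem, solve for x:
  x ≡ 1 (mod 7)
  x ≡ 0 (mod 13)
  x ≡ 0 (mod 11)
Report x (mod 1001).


Moduli 7, 13, 11 are pairwise coprime; by CRT there is a unique solution modulo M = 7 · 13 · 11 = 1001.
Solve pairwise, accumulating the modulus:
  Start with x ≡ 1 (mod 7).
  Combine with x ≡ 0 (mod 13): since gcd(7, 13) = 1, we get a unique residue mod 91.
    Write x = 1 + 7·t and substitute into x ≡ 0 (mod 13): 7·t ≡ 0 − 1 = -1 (mod 13).
    Reduce coefficients mod 13: 7·t ≡ 12 (mod 13).
    The inverse of 7 mod 13 is 2 (since 7·2 = 14 = 1·13 + 1), so t ≡ 2·12 = 24 ≡ 11 (mod 13).
    Then x = 1 + 7·11 = 78, valid modulo lcm(7, 13) = 91: x ≡ 78 (mod 91).
  Combine with x ≡ 0 (mod 11): since gcd(91, 11) = 1, we get a unique residue mod 1001.
    Write x = 78 + 91·t and substitute into x ≡ 0 (mod 11): 91·t ≡ 0 − 78 = -78 (mod 11).
    Reduce coefficients mod 11: 3·t ≡ 10 (mod 11).
    The inverse of 3 mod 11 is 4 (since 3·4 = 12 = 1·11 + 1), so t ≡ 4·10 = 40 ≡ 7 (mod 11).
    Then x = 78 + 91·7 = 715, valid modulo lcm(91, 11) = 1001: x ≡ 715 (mod 1001).
Verify: 715 mod 7 = 1 ✓, 715 mod 13 = 0 ✓, 715 mod 11 = 0 ✓.

x ≡ 715 (mod 1001).


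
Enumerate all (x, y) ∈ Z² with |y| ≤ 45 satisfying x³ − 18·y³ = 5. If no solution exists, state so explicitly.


The equation is x³ - 18y³ = 5. For fixed y, x³ = 18·y³ + 5, so a solution requires the RHS to be a perfect cube.
Strategy: iterate y from -45 to 45, compute RHS = 18·y³ + 5, and check whether it is a (positive or negative) perfect cube.
Check small values of y:
  y = 0: RHS = 5 is not a perfect cube.
  y = 1: RHS = 23 is not a perfect cube.
  y = -1: RHS = -13 is not a perfect cube.
  y = 2: RHS = 149 is not a perfect cube.
  y = -2: RHS = -139 is not a perfect cube.
  y = 3: RHS = 491 is not a perfect cube.
  y = -3: RHS = -481 is not a perfect cube.
Continuing the search up to |y| = 45 finds no solutions either.
No (x, y) in the scanned range satisfies the equation.

No integer solutions with |y| ≤ 45.


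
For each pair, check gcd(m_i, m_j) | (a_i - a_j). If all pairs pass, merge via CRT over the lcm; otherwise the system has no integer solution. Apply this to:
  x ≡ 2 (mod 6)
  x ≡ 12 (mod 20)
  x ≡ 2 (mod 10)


Moduli 6, 20, 10 are not pairwise coprime, so CRT works modulo lcm(m_i) when all pairwise compatibility conditions hold.
Pairwise compatibility: gcd(m_i, m_j) must divide a_i - a_j for every pair.
Merge one congruence at a time:
  Start: x ≡ 2 (mod 6).
  Combine with x ≡ 12 (mod 20): gcd(6, 20) = 2; 12 - 2 = 10, which IS divisible by 2, so compatible.
    Write x = 2 + 6·t and substitute into x ≡ 12 (mod 20): 6·t ≡ 12 − 2 = 10 (mod 20).
    Divide the congruence (and modulus) by g = 2: 3·t ≡ 5 (mod 10).
    The inverse of 3 mod 10 is 7 (since 3·7 = 21 = 2·10 + 1), so t ≡ 7·5 = 35 ≡ 5 (mod 10).
    Then x = 2 + 6·5 = 32, valid modulo lcm(6, 20) = 60: x ≡ 32 (mod 60).
  Combine with x ≡ 2 (mod 10): gcd(60, 10) = 10; 2 - 32 = -30, which IS divisible by 10, so compatible.
    Write x = 32 + 60·t and substitute into x ≡ 2 (mod 10): 60·t ≡ 2 − 32 = -30 (mod 10).
    Divide the congruence (and modulus) by g = 10: 6·t ≡ -3 (mod 1).
    Modulo 1 every t works; take t = 0.
    Then x = 32 + 60·0 = 32, valid modulo lcm(60, 10) = 60: x ≡ 32 (mod 60).
Verify: 32 mod 6 = 2, 32 mod 20 = 12, 32 mod 10 = 2.

x ≡ 32 (mod 60).


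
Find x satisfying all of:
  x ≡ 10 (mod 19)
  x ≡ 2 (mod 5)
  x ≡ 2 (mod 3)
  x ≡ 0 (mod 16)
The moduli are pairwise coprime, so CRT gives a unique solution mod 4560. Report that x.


Product of moduli M = 19 · 5 · 3 · 16 = 4560.
Merge one congruence at a time:
  Start: x ≡ 10 (mod 19).
  Combine with x ≡ 2 (mod 5); new modulus lcm = 95.
    Write x = 10 + 19·t and substitute into x ≡ 2 (mod 5): 19·t ≡ 2 − 10 = -8 (mod 5).
    Reduce coefficients mod 5: 4·t ≡ 2 (mod 5).
    The inverse of 4 mod 5 is 4 (since 4·4 = 16 = 3·5 + 1), so t ≡ 4·2 = 8 ≡ 3 (mod 5).
    Then x = 10 + 19·3 = 67, valid modulo lcm(19, 5) = 95: x ≡ 67 (mod 95).
  Combine with x ≡ 2 (mod 3); new modulus lcm = 285.
    Write x = 67 + 95·t and substitute into x ≡ 2 (mod 3): 95·t ≡ 2 − 67 = -65 (mod 3).
    Reduce coefficients mod 3: 2·t ≡ 1 (mod 3).
    The inverse of 2 mod 3 is 2 (since 2·2 = 4 = 1·3 + 1), so t ≡ 2·1 = 2 ≡ 2 (mod 3).
    Then x = 67 + 95·2 = 257, valid modulo lcm(95, 3) = 285: x ≡ 257 (mod 285).
  Combine with x ≡ 0 (mod 16); new modulus lcm = 4560.
    Write x = 257 + 285·t and substitute into x ≡ 0 (mod 16): 285·t ≡ 0 − 257 = -257 (mod 16).
    Reduce coefficients mod 16: 13·t ≡ 15 (mod 16).
    The inverse of 13 mod 16 is 5 (since 13·5 = 65 = 4·16 + 1), so t ≡ 5·15 = 75 ≡ 11 (mod 16).
    Then x = 257 + 285·11 = 3392, valid modulo lcm(285, 16) = 4560: x ≡ 3392 (mod 4560).
Verify against each original: 3392 mod 19 = 10, 3392 mod 5 = 2, 3392 mod 3 = 2, 3392 mod 16 = 0.

x ≡ 3392 (mod 4560).


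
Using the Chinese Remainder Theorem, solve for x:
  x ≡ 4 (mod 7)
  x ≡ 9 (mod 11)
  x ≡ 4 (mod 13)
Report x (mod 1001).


Moduli 7, 11, 13 are pairwise coprime; by CRT there is a unique solution modulo M = 7 · 11 · 13 = 1001.
Solve pairwise, accumulating the modulus:
  Start with x ≡ 4 (mod 7).
  Combine with x ≡ 9 (mod 11): since gcd(7, 11) = 1, we get a unique residue mod 77.
    Write x = 4 + 7·t and substitute into x ≡ 9 (mod 11): 7·t ≡ 9 − 4 = 5 (mod 11).
    The inverse of 7 mod 11 is 8 (since 7·8 = 56 = 5·11 + 1), so t ≡ 8·5 = 40 ≡ 7 (mod 11).
    Then x = 4 + 7·7 = 53, valid modulo lcm(7, 11) = 77: x ≡ 53 (mod 77).
  Combine with x ≡ 4 (mod 13): since gcd(77, 13) = 1, we get a unique residue mod 1001.
    Write x = 53 + 77·t and substitute into x ≡ 4 (mod 13): 77·t ≡ 4 − 53 = -49 (mod 13).
    Reduce coefficients mod 13: 12·t ≡ 3 (mod 13).
    The inverse of 12 mod 13 is 12 (since 12·12 = 144 = 11·13 + 1), so t ≡ 12·3 = 36 ≡ 10 (mod 13).
    Then x = 53 + 77·10 = 823, valid modulo lcm(77, 13) = 1001: x ≡ 823 (mod 1001).
Verify: 823 mod 7 = 4 ✓, 823 mod 11 = 9 ✓, 823 mod 13 = 4 ✓.

x ≡ 823 (mod 1001).


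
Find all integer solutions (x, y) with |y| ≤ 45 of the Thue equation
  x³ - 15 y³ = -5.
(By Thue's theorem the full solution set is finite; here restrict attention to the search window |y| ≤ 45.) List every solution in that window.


The equation is x³ - 15y³ = -5. For fixed y, x³ = 15·y³ − 5, so a solution requires the RHS to be a perfect cube.
Strategy: iterate y from -45 to 45, compute RHS = 15·y³ − 5, and check whether it is a (positive or negative) perfect cube.
Check small values of y:
  y = 0: RHS = -5 is not a perfect cube.
  y = 1: RHS = 10 is not a perfect cube.
  y = -1: RHS = -20 is not a perfect cube.
  y = 2: RHS = 115 is not a perfect cube.
  y = -2: RHS = -125 = (-5)³ ⇒ x = -5 works.
  y = 3: RHS = 400 is not a perfect cube.
  y = -3: RHS = -410 is not a perfect cube.
Continuing the search up to |y| = 45 finds no further solutions beyond those listed.
Collected solutions: (-5, -2).

Solutions (with |y| ≤ 45): (-5, -2).


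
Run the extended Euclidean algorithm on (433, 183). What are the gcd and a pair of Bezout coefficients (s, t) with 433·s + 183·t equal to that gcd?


Euclidean algorithm on (433, 183) — divide until remainder is 0:
  433 = 2 · 183 + 67
  183 = 2 · 67 + 49
  67 = 1 · 49 + 18
  49 = 2 · 18 + 13
  18 = 1 · 13 + 5
  13 = 2 · 5 + 3
  5 = 1 · 3 + 2
  3 = 1 · 2 + 1
  2 = 2 · 1 + 0
gcd(433, 183) = 1.
Track Bezout coefficients alongside the remainders: start with r₀ = 433 = a·1 + b·0 (s = 1, t = 0) and r₁ = 183 = a·0 + b·1 (s = 0, t = 1); each new remainder r_{k+1} = r_{k-1} − q_k·r_k inherits s_{k+1} = s_{k-1} − q_k·s_k, t_{k+1} = t_{k-1} − q_k·t_k, so r_k = a·s_k + b·t_k at every step:
  q = 2: r = 67, s = 1 − 2·0 = 1, t = 0 − 2·1 = -2  (check: 433·1 + 183·(-2) = 67)
  q = 2: r = 49, s = 0 − 2·1 = -2, t = 1 − 2·(-2) = 5  (check: 433·(-2) + 183·5 = 49)
  q = 1: r = 18, s = 1 − 1·(-2) = 3, t = -2 − 1·5 = -7  (check: 433·3 + 183·(-7) = 18)
  q = 2: r = 13, s = -2 − 2·3 = -8, t = 5 − 2·(-7) = 19  (check: 433·(-8) + 183·19 = 13)
  q = 1: r = 5, s = 3 − 1·(-8) = 11, t = -7 − 1·19 = -26  (check: 433·11 + 183·(-26) = 5)
  q = 2: r = 3, s = -8 − 2·11 = -30, t = 19 − 2·(-26) = 71  (check: 433·(-30) + 183·71 = 3)
  q = 1: r = 2, s = 11 − 1·(-30) = 41, t = -26 − 1·71 = -97  (check: 433·41 + 183·(-97) = 2)
  q = 1: r = 1, s = -30 − 1·41 = -71, t = 71 − 1·(-97) = 168  (check: 433·(-71) + 183·168 = 1)
The row with r = 1 (the gcd) gives the Bezout coefficients s = -71, t = 168.
Result: 433 · (-71) + 183 · (168) = 1.

gcd(433, 183) = 1; s = -71, t = 168 (check: 433·(-71) + 183·168 = 1).


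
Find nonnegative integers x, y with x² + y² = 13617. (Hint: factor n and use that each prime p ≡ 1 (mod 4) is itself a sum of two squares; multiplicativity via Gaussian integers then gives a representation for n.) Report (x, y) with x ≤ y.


Step 1: Factor n = 13617 = 3^2 · 17 · 89.
Step 2: Check the mod-4 condition on each prime factor: 3 ≡ 3 (mod 4), exponent 2 (must be even); 17 ≡ 1 (mod 4), exponent 1; 89 ≡ 1 (mod 4), exponent 1.
All primes ≡ 3 (mod 4) appear to even exponent (or don't appear), so by the two-squares theorem n IS expressible as a sum of two squares.
Step 3: Build a representation. Group n = k² · m with k = 3 and m = 17 · 89 = 1513 (a product of primes ≡ 1 (mod 4)); a representation of m scales to one of n via (k·x)² + (k·y)² = k²(x² + y²). Each prime p ≡ 1 (mod 4) is itself a sum of two squares; find a² by testing p − a² for a perfect square:
  17: 17 − 1² = 16 = 4² ⇒ 17 = 1² + 4².
  89: 89 − 1² = 88, 89 − 2² = 85, 89 − 3² = 80, 89 − 4² = 73, 89 − 5² = 64 = 8² ⇒ 89 = 5² + 8².
  Combine using the Brahmagupta–Fibonacci identity (a² + b²)(c² + d²) = (ac − bd)² + (ad + bc)² = (ac + bd)² + (ad − bc)²:
  17 · 89 = 1513: from (1² + 4²)(5² + 8²), take (1·5 − 4·8, 1·8 + 4·5) = (5 − 32, 8 + 20) = (-27, 28); dropping signs (only squares matter) gives (27, 28); check 27² + 28² = 729 + 784 = 1513 ✓.
  Scale by k = 3: (3·27, 3·28) = (81, 84).
Step 4: Order so x ≤ y and verify: 81² + 84² = 6561 + 7056 = 13617 = n. ✓

n = 13617 = 81² + 84² (one valid representation with x ≤ y).


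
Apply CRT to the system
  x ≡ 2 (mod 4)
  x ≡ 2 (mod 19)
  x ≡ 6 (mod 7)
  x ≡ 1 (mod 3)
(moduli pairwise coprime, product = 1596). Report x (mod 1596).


Product of moduli M = 4 · 19 · 7 · 3 = 1596.
Merge one congruence at a time:
  Start: x ≡ 2 (mod 4).
  Combine with x ≡ 2 (mod 19); new modulus lcm = 76.
    Write x = 2 + 4·t and substitute into x ≡ 2 (mod 19): 4·t ≡ 2 − 2 = 0 (mod 19).
    The inverse of 4 mod 19 is 5 (since 4·5 = 20 = 1·19 + 1), so t ≡ 5·0 = 0 ≡ 0 (mod 19).
    Then x = 2 + 4·0 = 2, valid modulo lcm(4, 19) = 76: x ≡ 2 (mod 76).
  Combine with x ≡ 6 (mod 7); new modulus lcm = 532.
    Write x = 2 + 76·t and substitute into x ≡ 6 (mod 7): 76·t ≡ 6 − 2 = 4 (mod 7).
    Reduce coefficients mod 7: 6·t ≡ 4 (mod 7).
    The inverse of 6 mod 7 is 6 (since 6·6 = 36 = 5·7 + 1), so t ≡ 6·4 = 24 ≡ 3 (mod 7).
    Then x = 2 + 76·3 = 230, valid modulo lcm(76, 7) = 532: x ≡ 230 (mod 532).
  Combine with x ≡ 1 (mod 3); new modulus lcm = 1596.
    Write x = 230 + 532·t and substitute into x ≡ 1 (mod 3): 532·t ≡ 1 − 230 = -229 (mod 3).
    Reduce coefficients mod 3: 1·t ≡ 2 (mod 3).
    So t ≡ 2 (mod 3).
    Then x = 230 + 532·2 = 1294, valid modulo lcm(532, 3) = 1596: x ≡ 1294 (mod 1596).
Verify against each original: 1294 mod 4 = 2, 1294 mod 19 = 2, 1294 mod 7 = 6, 1294 mod 3 = 1.

x ≡ 1294 (mod 1596).


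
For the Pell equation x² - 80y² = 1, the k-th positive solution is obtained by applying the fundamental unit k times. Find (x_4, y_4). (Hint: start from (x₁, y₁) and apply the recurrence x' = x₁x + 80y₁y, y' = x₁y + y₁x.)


Step 1: Find the fundamental solution (x₁, y₁) of x² - 80y² = 1.
  Expand √80 as a continued fraction. a₀ = ⌊√80⌋ = 8; iterate m_{k+1} = d_k·a_k − m_k, d_{k+1} = (80 − m_{k+1}²)/d_k, a_{k+1} = ⌊(a₀ + m_{k+1})/d_{k+1}⌋ (starting m₀ = 0, d₀ = 1), with convergents p_k = a_k·p_{k-1} + p_{k-2}, q_k = a_k·q_{k-1} + q_{k-2} (p₋₁ = 1, q₋₁ = 0):
  k = 0: a₀ = 8; p₀/q₀ = 8/1; p₀² − 80·q₀² = 64 − 80 = -16.
  k = 1: m = 8, d = 16, a = ⌊(8 + 8)/16⌋ = 1; p/q = (1·8 + 1)/(1·1 + 0) = 9/1; p² − 80·q² = 81 − 80 = 1.
  The first convergent with p² − 80·q² = 1 gives the fundamental solution (x₁, y₁) = (9, 1).
Step 2: Apply the recurrence (x_{n+1}, y_{n+1}) = (x₁x_n + 80y₁y_n, x₁y_n + y₁x_n) repeatedly.
  From (x_1, y_1) = (9, 1): x_2 = 9·9 + 80·1·1 = 161; y_2 = 9·1 + 1·9 = 18.
  From (x_2, y_2) = (161, 18): x_3 = 9·161 + 80·1·18 = 2889; y_3 = 9·18 + 1·161 = 323.
  From (x_3, y_3) = (2889, 323): x_4 = 9·2889 + 80·1·323 = 51841; y_4 = 9·323 + 1·2889 = 5796.
Step 3: Verify x_4² - 80·y_4² = 2687489281 - 2687489280 = 1 (should be 1). ✓

(x_1, y_1) = (9, 1); (x_4, y_4) = (51841, 5796).


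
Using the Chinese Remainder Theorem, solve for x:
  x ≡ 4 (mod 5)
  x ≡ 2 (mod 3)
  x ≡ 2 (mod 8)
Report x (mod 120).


Moduli 5, 3, 8 are pairwise coprime; by CRT there is a unique solution modulo M = 5 · 3 · 8 = 120.
Solve pairwise, accumulating the modulus:
  Start with x ≡ 4 (mod 5).
  Combine with x ≡ 2 (mod 3): since gcd(5, 3) = 1, we get a unique residue mod 15.
    Write x = 4 + 5·t and substitute into x ≡ 2 (mod 3): 5·t ≡ 2 − 4 = -2 (mod 3).
    Reduce coefficients mod 3: 2·t ≡ 1 (mod 3).
    The inverse of 2 mod 3 is 2 (since 2·2 = 4 = 1·3 + 1), so t ≡ 2·1 = 2 ≡ 2 (mod 3).
    Then x = 4 + 5·2 = 14, valid modulo lcm(5, 3) = 15: x ≡ 14 (mod 15).
  Combine with x ≡ 2 (mod 8): since gcd(15, 8) = 1, we get a unique residue mod 120.
    Write x = 14 + 15·t and substitute into x ≡ 2 (mod 8): 15·t ≡ 2 − 14 = -12 (mod 8).
    Reduce coefficients mod 8: 7·t ≡ 4 (mod 8).
    The inverse of 7 mod 8 is 7 (since 7·7 = 49 = 6·8 + 1), so t ≡ 7·4 = 28 ≡ 4 (mod 8).
    Then x = 14 + 15·4 = 74, valid modulo lcm(15, 8) = 120: x ≡ 74 (mod 120).
Verify: 74 mod 5 = 4 ✓, 74 mod 3 = 2 ✓, 74 mod 8 = 2 ✓.

x ≡ 74 (mod 120).


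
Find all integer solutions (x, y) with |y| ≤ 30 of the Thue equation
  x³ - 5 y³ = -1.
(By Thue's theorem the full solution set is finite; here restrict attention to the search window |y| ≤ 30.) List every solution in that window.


The equation is x³ - 5y³ = -1. For fixed y, x³ = 5·y³ − 1, so a solution requires the RHS to be a perfect cube.
Strategy: iterate y from -30 to 30, compute RHS = 5·y³ − 1, and check whether it is a (positive or negative) perfect cube.
Check small values of y:
  y = 0: RHS = -1 = (-1)³ ⇒ x = -1 works.
  y = 1: RHS = 4 is not a perfect cube.
  y = -1: RHS = -6 is not a perfect cube.
  y = 2: RHS = 39 is not a perfect cube.
  y = -2: RHS = -41 is not a perfect cube.
  y = 3: RHS = 134 is not a perfect cube.
  y = -3: RHS = -136 is not a perfect cube.
Continuing the search up to |y| = 30 finds no further solutions beyond those listed.
Collected solutions: (-1, 0).

Solutions (with |y| ≤ 30): (-1, 0).


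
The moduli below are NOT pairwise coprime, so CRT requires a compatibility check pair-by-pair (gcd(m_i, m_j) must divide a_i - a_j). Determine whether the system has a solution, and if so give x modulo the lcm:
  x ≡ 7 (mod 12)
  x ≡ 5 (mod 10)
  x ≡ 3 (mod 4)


Moduli 12, 10, 4 are not pairwise coprime, so CRT works modulo lcm(m_i) when all pairwise compatibility conditions hold.
Pairwise compatibility: gcd(m_i, m_j) must divide a_i - a_j for every pair.
Merge one congruence at a time:
  Start: x ≡ 7 (mod 12).
  Combine with x ≡ 5 (mod 10): gcd(12, 10) = 2; 5 - 7 = -2, which IS divisible by 2, so compatible.
    Write x = 7 + 12·t and substitute into x ≡ 5 (mod 10): 12·t ≡ 5 − 7 = -2 (mod 10).
    Divide the congruence (and modulus) by g = 2: 6·t ≡ -1 (mod 5).
    Reduce coefficients mod 5: 1·t ≡ 4 (mod 5).
    So t ≡ 4 (mod 5).
    Then x = 7 + 12·4 = 55, valid modulo lcm(12, 10) = 60: x ≡ 55 (mod 60).
  Combine with x ≡ 3 (mod 4): gcd(60, 4) = 4; 3 - 55 = -52, which IS divisible by 4, so compatible.
    Write x = 55 + 60·t and substitute into x ≡ 3 (mod 4): 60·t ≡ 3 − 55 = -52 (mod 4).
    Divide the congruence (and modulus) by g = 4: 15·t ≡ -13 (mod 1).
    Modulo 1 every t works; take t = 0.
    Then x = 55 + 60·0 = 55, valid modulo lcm(60, 4) = 60: x ≡ 55 (mod 60).
Verify: 55 mod 12 = 7, 55 mod 10 = 5, 55 mod 4 = 3.

x ≡ 55 (mod 60).


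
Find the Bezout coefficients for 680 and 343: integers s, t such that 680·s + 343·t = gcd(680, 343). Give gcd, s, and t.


Euclidean algorithm on (680, 343) — divide until remainder is 0:
  680 = 1 · 343 + 337
  343 = 1 · 337 + 6
  337 = 56 · 6 + 1
  6 = 6 · 1 + 0
gcd(680, 343) = 1.
Track Bezout coefficients alongside the remainders: start with r₀ = 680 = a·1 + b·0 (s = 1, t = 0) and r₁ = 343 = a·0 + b·1 (s = 0, t = 1); each new remainder r_{k+1} = r_{k-1} − q_k·r_k inherits s_{k+1} = s_{k-1} − q_k·s_k, t_{k+1} = t_{k-1} − q_k·t_k, so r_k = a·s_k + b·t_k at every step:
  q = 1: r = 337, s = 1 − 1·0 = 1, t = 0 − 1·1 = -1  (check: 680·1 + 343·(-1) = 337)
  q = 1: r = 6, s = 0 − 1·1 = -1, t = 1 − 1·(-1) = 2  (check: 680·(-1) + 343·2 = 6)
  q = 56: r = 1, s = 1 − 56·(-1) = 57, t = -1 − 56·2 = -113  (check: 680·57 + 343·(-113) = 1)
The row with r = 1 (the gcd) gives the Bezout coefficients s = 57, t = -113.
Result: 680 · (57) + 343 · (-113) = 1.

gcd(680, 343) = 1; s = 57, t = -113 (check: 680·57 + 343·(-113) = 1).


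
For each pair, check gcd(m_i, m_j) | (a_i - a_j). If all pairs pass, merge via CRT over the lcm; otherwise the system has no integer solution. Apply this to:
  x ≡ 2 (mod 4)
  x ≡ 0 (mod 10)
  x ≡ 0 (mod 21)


Moduli 4, 10, 21 are not pairwise coprime, so CRT works modulo lcm(m_i) when all pairwise compatibility conditions hold.
Pairwise compatibility: gcd(m_i, m_j) must divide a_i - a_j for every pair.
Merge one congruence at a time:
  Start: x ≡ 2 (mod 4).
  Combine with x ≡ 0 (mod 10): gcd(4, 10) = 2; 0 - 2 = -2, which IS divisible by 2, so compatible.
    Write x = 2 + 4·t and substitute into x ≡ 0 (mod 10): 4·t ≡ 0 − 2 = -2 (mod 10).
    Divide the congruence (and modulus) by g = 2: 2·t ≡ -1 (mod 5).
    Reduce coefficients mod 5: 2·t ≡ 4 (mod 5).
    The inverse of 2 mod 5 is 3 (since 2·3 = 6 = 1·5 + 1), so t ≡ 3·4 = 12 ≡ 2 (mod 5).
    Then x = 2 + 4·2 = 10, valid modulo lcm(4, 10) = 20: x ≡ 10 (mod 20).
  Combine with x ≡ 0 (mod 21): gcd(20, 21) = 1; 0 - 10 = -10, which IS divisible by 1, so compatible.
    Write x = 10 + 20·t and substitute into x ≡ 0 (mod 21): 20·t ≡ 0 − 10 = -10 (mod 21).
    Reduce coefficients mod 21: 20·t ≡ 11 (mod 21).
    The inverse of 20 mod 21 is 20 (since 20·20 = 400 = 19·21 + 1), so t ≡ 20·11 = 220 ≡ 10 (mod 21).
    Then x = 10 + 20·10 = 210, valid modulo lcm(20, 21) = 420: x ≡ 210 (mod 420).
Verify: 210 mod 4 = 2, 210 mod 10 = 0, 210 mod 21 = 0.

x ≡ 210 (mod 420).


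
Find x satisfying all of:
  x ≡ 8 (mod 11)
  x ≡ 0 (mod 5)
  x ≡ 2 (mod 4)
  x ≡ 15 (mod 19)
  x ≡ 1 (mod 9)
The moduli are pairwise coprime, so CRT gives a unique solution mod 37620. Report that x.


Product of moduli M = 11 · 5 · 4 · 19 · 9 = 37620.
Merge one congruence at a time:
  Start: x ≡ 8 (mod 11).
  Combine with x ≡ 0 (mod 5); new modulus lcm = 55.
    Write x = 8 + 11·t and substitute into x ≡ 0 (mod 5): 11·t ≡ 0 − 8 = -8 (mod 5).
    Reduce coefficients mod 5: 1·t ≡ 2 (mod 5).
    So t ≡ 2 (mod 5).
    Then x = 8 + 11·2 = 30, valid modulo lcm(11, 5) = 55: x ≡ 30 (mod 55).
  Combine with x ≡ 2 (mod 4); new modulus lcm = 220.
    Write x = 30 + 55·t and substitute into x ≡ 2 (mod 4): 55·t ≡ 2 − 30 = -28 (mod 4).
    Reduce coefficients mod 4: 3·t ≡ 0 (mod 4).
    The inverse of 3 mod 4 is 3 (since 3·3 = 9 = 2·4 + 1), so t ≡ 3·0 = 0 ≡ 0 (mod 4).
    Then x = 30 + 55·0 = 30, valid modulo lcm(55, 4) = 220: x ≡ 30 (mod 220).
  Combine with x ≡ 15 (mod 19); new modulus lcm = 4180.
    Write x = 30 + 220·t and substitute into x ≡ 15 (mod 19): 220·t ≡ 15 − 30 = -15 (mod 19).
    Reduce coefficients mod 19: 11·t ≡ 4 (mod 19).
    The inverse of 11 mod 19 is 7 (since 11·7 = 77 = 4·19 + 1), so t ≡ 7·4 = 28 ≡ 9 (mod 19).
    Then x = 30 + 220·9 = 2010, valid modulo lcm(220, 19) = 4180: x ≡ 2010 (mod 4180).
  Combine with x ≡ 1 (mod 9); new modulus lcm = 37620.
    Write x = 2010 + 4180·t and substitute into x ≡ 1 (mod 9): 4180·t ≡ 1 − 2010 = -2009 (mod 9).
    Reduce coefficients mod 9: 4·t ≡ 7 (mod 9).
    The inverse of 4 mod 9 is 7 (since 4·7 = 28 = 3·9 + 1), so t ≡ 7·7 = 49 ≡ 4 (mod 9).
    Then x = 2010 + 4180·4 = 18730, valid modulo lcm(4180, 9) = 37620: x ≡ 18730 (mod 37620).
Verify against each original: 18730 mod 11 = 8, 18730 mod 5 = 0, 18730 mod 4 = 2, 18730 mod 19 = 15, 18730 mod 9 = 1.

x ≡ 18730 (mod 37620).


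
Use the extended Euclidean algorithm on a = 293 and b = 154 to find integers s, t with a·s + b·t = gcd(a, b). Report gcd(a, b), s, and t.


Euclidean algorithm on (293, 154) — divide until remainder is 0:
  293 = 1 · 154 + 139
  154 = 1 · 139 + 15
  139 = 9 · 15 + 4
  15 = 3 · 4 + 3
  4 = 1 · 3 + 1
  3 = 3 · 1 + 0
gcd(293, 154) = 1.
Track Bezout coefficients alongside the remainders: start with r₀ = 293 = a·1 + b·0 (s = 1, t = 0) and r₁ = 154 = a·0 + b·1 (s = 0, t = 1); each new remainder r_{k+1} = r_{k-1} − q_k·r_k inherits s_{k+1} = s_{k-1} − q_k·s_k, t_{k+1} = t_{k-1} − q_k·t_k, so r_k = a·s_k + b·t_k at every step:
  q = 1: r = 139, s = 1 − 1·0 = 1, t = 0 − 1·1 = -1  (check: 293·1 + 154·(-1) = 139)
  q = 1: r = 15, s = 0 − 1·1 = -1, t = 1 − 1·(-1) = 2  (check: 293·(-1) + 154·2 = 15)
  q = 9: r = 4, s = 1 − 9·(-1) = 10, t = -1 − 9·2 = -19  (check: 293·10 + 154·(-19) = 4)
  q = 3: r = 3, s = -1 − 3·10 = -31, t = 2 − 3·(-19) = 59  (check: 293·(-31) + 154·59 = 3)
  q = 1: r = 1, s = 10 − 1·(-31) = 41, t = -19 − 1·59 = -78  (check: 293·41 + 154·(-78) = 1)
The row with r = 1 (the gcd) gives the Bezout coefficients s = 41, t = -78.
Result: 293 · (41) + 154 · (-78) = 1.

gcd(293, 154) = 1; s = 41, t = -78 (check: 293·41 + 154·(-78) = 1).


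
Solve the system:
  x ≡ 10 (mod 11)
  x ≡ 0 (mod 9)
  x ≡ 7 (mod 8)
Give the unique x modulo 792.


Moduli 11, 9, 8 are pairwise coprime; by CRT there is a unique solution modulo M = 11 · 9 · 8 = 792.
Solve pairwise, accumulating the modulus:
  Start with x ≡ 10 (mod 11).
  Combine with x ≡ 0 (mod 9): since gcd(11, 9) = 1, we get a unique residue mod 99.
    Write x = 10 + 11·t and substitute into x ≡ 0 (mod 9): 11·t ≡ 0 − 10 = -10 (mod 9).
    Reduce coefficients mod 9: 2·t ≡ 8 (mod 9).
    The inverse of 2 mod 9 is 5 (since 2·5 = 10 = 1·9 + 1), so t ≡ 5·8 = 40 ≡ 4 (mod 9).
    Then x = 10 + 11·4 = 54, valid modulo lcm(11, 9) = 99: x ≡ 54 (mod 99).
  Combine with x ≡ 7 (mod 8): since gcd(99, 8) = 1, we get a unique residue mod 792.
    Write x = 54 + 99·t and substitute into x ≡ 7 (mod 8): 99·t ≡ 7 − 54 = -47 (mod 8).
    Reduce coefficients mod 8: 3·t ≡ 1 (mod 8).
    The inverse of 3 mod 8 is 3 (since 3·3 = 9 = 1·8 + 1), so t ≡ 3·1 = 3 ≡ 3 (mod 8).
    Then x = 54 + 99·3 = 351, valid modulo lcm(99, 8) = 792: x ≡ 351 (mod 792).
Verify: 351 mod 11 = 10 ✓, 351 mod 9 = 0 ✓, 351 mod 8 = 7 ✓.

x ≡ 351 (mod 792).


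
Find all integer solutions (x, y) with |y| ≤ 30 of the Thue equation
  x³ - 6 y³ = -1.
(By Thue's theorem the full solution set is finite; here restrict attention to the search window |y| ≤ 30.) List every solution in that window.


The equation is x³ - 6y³ = -1. For fixed y, x³ = 6·y³ − 1, so a solution requires the RHS to be a perfect cube.
Strategy: iterate y from -30 to 30, compute RHS = 6·y³ − 1, and check whether it is a (positive or negative) perfect cube.
Check small values of y:
  y = 0: RHS = -1 = (-1)³ ⇒ x = -1 works.
  y = 1: RHS = 5 is not a perfect cube.
  y = -1: RHS = -7 is not a perfect cube.
  y = 2: RHS = 47 is not a perfect cube.
  y = -2: RHS = -49 is not a perfect cube.
  y = 3: RHS = 161 is not a perfect cube.
  y = -3: RHS = -163 is not a perfect cube.
Continuing the search up to |y| = 30 finds no further solutions beyond those listed.
Collected solutions: (-1, 0).

Solutions (with |y| ≤ 30): (-1, 0).


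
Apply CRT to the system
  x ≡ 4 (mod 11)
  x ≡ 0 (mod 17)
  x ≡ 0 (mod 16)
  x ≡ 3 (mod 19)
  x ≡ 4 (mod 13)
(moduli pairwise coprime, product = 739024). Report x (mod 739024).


Product of moduli M = 11 · 17 · 16 · 19 · 13 = 739024.
Merge one congruence at a time:
  Start: x ≡ 4 (mod 11).
  Combine with x ≡ 0 (mod 17); new modulus lcm = 187.
    Write x = 4 + 11·t and substitute into x ≡ 0 (mod 17): 11·t ≡ 0 − 4 = -4 (mod 17).
    Reduce coefficients mod 17: 11·t ≡ 13 (mod 17).
    The inverse of 11 mod 17 is 14 (since 11·14 = 154 = 9·17 + 1), so t ≡ 14·13 = 182 ≡ 12 (mod 17).
    Then x = 4 + 11·12 = 136, valid modulo lcm(11, 17) = 187: x ≡ 136 (mod 187).
  Combine with x ≡ 0 (mod 16); new modulus lcm = 2992.
    Write x = 136 + 187·t and substitute into x ≡ 0 (mod 16): 187·t ≡ 0 − 136 = -136 (mod 16).
    Reduce coefficients mod 16: 11·t ≡ 8 (mod 16).
    The inverse of 11 mod 16 is 3 (since 11·3 = 33 = 2·16 + 1), so t ≡ 3·8 = 24 ≡ 8 (mod 16).
    Then x = 136 + 187·8 = 1632, valid modulo lcm(187, 16) = 2992: x ≡ 1632 (mod 2992).
  Combine with x ≡ 3 (mod 19); new modulus lcm = 56848.
    Write x = 1632 + 2992·t and substitute into x ≡ 3 (mod 19): 2992·t ≡ 3 − 1632 = -1629 (mod 19).
    Reduce coefficients mod 19: 9·t ≡ 5 (mod 19).
    The inverse of 9 mod 19 is 17 (since 9·17 = 153 = 8·19 + 1), so t ≡ 17·5 = 85 ≡ 9 (mod 19).
    Then x = 1632 + 2992·9 = 28560, valid modulo lcm(2992, 19) = 56848: x ≡ 28560 (mod 56848).
  Combine with x ≡ 4 (mod 13); new modulus lcm = 739024.
    Write x = 28560 + 56848·t and substitute into x ≡ 4 (mod 13): 56848·t ≡ 4 − 28560 = -28556 (mod 13).
    Reduce coefficients mod 13: 12·t ≡ 5 (mod 13).
    The inverse of 12 mod 13 is 12 (since 12·12 = 144 = 11·13 + 1), so t ≡ 12·5 = 60 ≡ 8 (mod 13).
    Then x = 28560 + 56848·8 = 483344, valid modulo lcm(56848, 13) = 739024: x ≡ 483344 (mod 739024).
Verify against each original: 483344 mod 11 = 4, 483344 mod 17 = 0, 483344 mod 16 = 0, 483344 mod 19 = 3, 483344 mod 13 = 4.

x ≡ 483344 (mod 739024).
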